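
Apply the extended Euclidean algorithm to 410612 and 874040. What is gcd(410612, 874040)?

4

Repeated division:
874040 = 2×410612 + 52816
410612 = 7×52816 + 40900
52816 = 1×40900 + 11916
40900 = 3×11916 + 5152
11916 = 2×5152 + 1612
5152 = 3×1612 + 316
1612 = 5×316 + 32
316 = 9×32 + 28
32 = 1×28 + 4
28 = 7×4 + 0
gcd(410612, 874040) = 4.
Back-substituting:
4 = 32 − 28
4 = −316 + 10·32
4 = 10·1612 − 51·316
4 = −51·5152 + 163·1612
4 = 163·11916 − 377·5152
4 = −377·40900 + 1294·11916
4 = 1294·52816 − 1671·40900
4 = −1671·410612 + 12991·52816
4 = 12991·874040 − 27653·410612
So 4 = (12991)·874040 + (-27653)·410612.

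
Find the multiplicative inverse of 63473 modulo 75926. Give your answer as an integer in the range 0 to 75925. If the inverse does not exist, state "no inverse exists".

58013

Apply the Euclidean algorithm to 75926 and 63473:
75926 = 1*63473 + 12453
63473 = 5*12453 + 1208
12453 = 10*1208 + 373
1208 = 3*373 + 89
373 = 4*89 + 17
89 = 5*17 + 4
17 = 4*4 + 1
4 = 4*1 + 0
Since gcd(63473, 75926) = 1, back-substitute to write 1 as a combination:
1 = 17 − 4·4
1 = −4·89 + 21·17
1 = 21·373 − 88·89
1 = −88·1208 + 285·373
1 = 285·12453 − 2938·1208
1 = −2938·63473 + 14975·12453
1 = 14975·75926 − 17913·63473
Hence 63473⁻¹ ≡ -17913 ≡ 58013 (mod 75926).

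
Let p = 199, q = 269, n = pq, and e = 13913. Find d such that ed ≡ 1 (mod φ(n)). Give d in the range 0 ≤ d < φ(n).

29177

φ(n) = (p−1)(q−1) = 198·268 = 53064.
Need d with 13913·d ≡ 1 (mod 53064). Apply the extended Euclidean algorithm:
53064 = 3*13913 + 11325
13913 = 1*11325 + 2588
11325 = 4*2588 + 973
2588 = 2*973 + 642
973 = 1*642 + 331
642 = 1*331 + 311
331 = 1*311 + 20
311 = 15*20 + 11
20 = 1*11 + 9
11 = 1*9 + 2
9 = 4*2 + 1
2 = 2*1 + 0
Back-substitute:
1 = 9 − 4·2
1 = −4·11 + 5·9
1 = 5·20 − 9·11
1 = −9·311 + 140·20
1 = 140·331 − 149·311
1 = −149·642 + 289·331
1 = 289·973 − 438·642
1 = −438·2588 + 1165·973
1 = 1165·11325 − 5098·2588
1 = −5098·13913 + 6263·11325
1 = 6263·53064 − 23887·13913
So 13913·(-23887) ≡ 1 (mod 53064), hence d ≡ -23887 ≡ 29177 (mod 53064).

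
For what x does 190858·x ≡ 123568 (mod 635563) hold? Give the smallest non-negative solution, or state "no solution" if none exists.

77284

First find gcd(190858, 635563):
635563 = 3×190858 + 62989
190858 = 3×62989 + 1891
62989 = 33×1891 + 586
1891 = 3×586 + 133
586 = 4×133 + 54
133 = 2×54 + 25
54 = 2×25 + 4
25 = 6×4 + 1
4 = 4×1 + 0
gcd = 1, so a unique solution mod 635563 exists.
Back-substitute for the Bézout coefficients:
1 = 25 − 6·4
1 = −6·54 + 13·25
1 = 13·133 − 32·54
1 = −32·586 + 141·133
1 = 141·1891 − 455·586
1 = −455·62989 + 15156·1891
1 = 15156·190858 − 45923·62989
1 = −45923·635563 + 152925·190858
So 190858·(152925) ≡ 1 (mod 635563), giving 190858⁻¹ ≡ 152925.
x ≡ 190858⁻¹·123568 ≡ 152925·123568 ≡ 77284 (mod 635563).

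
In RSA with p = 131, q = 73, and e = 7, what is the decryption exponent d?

8023

φ(n) = (p−1)(q−1) = 130·72 = 9360.
Need d with 7·d ≡ 1 (mod 9360). Apply the extended Euclidean algorithm:
9360 = 1337*7 + 1
7 = 7*1 + 0
Back-substitute:
1 = 9360 − 1337·7
So 7·(-1337) ≡ 1 (mod 9360), hence d ≡ -1337 ≡ 8023 (mod 9360).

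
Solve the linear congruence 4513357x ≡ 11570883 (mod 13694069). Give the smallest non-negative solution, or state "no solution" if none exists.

2302809

First find gcd(4513357, 13694069):
13694069 = 3*4513357 + 153998
4513357 = 29*153998 + 47415
153998 = 3*47415 + 11753
47415 = 4*11753 + 403
11753 = 29*403 + 66
403 = 6*66 + 7
66 = 9*7 + 3
7 = 2*3 + 1
3 = 3*1 + 0
gcd = 1, so a unique solution mod 13694069 exists.
Back-substitute for the Bézout coefficients:
1 = 7 − 2·3
1 = −2·66 + 19·7
1 = 19·403 − 116·66
1 = −116·11753 + 3383·403
1 = 3383·47415 − 13648·11753
1 = −13648·153998 + 44327·47415
1 = 44327·4513357 − 1299131·153998
1 = −1299131·13694069 + 3941720·4513357
So 4513357·(3941720) ≡ 1 (mod 13694069), giving 4513357⁻¹ ≡ 3941720.
x ≡ 4513357⁻¹·11570883 ≡ 3941720·11570883 ≡ 2302809 (mod 13694069).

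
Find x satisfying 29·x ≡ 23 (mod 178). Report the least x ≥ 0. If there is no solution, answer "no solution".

First find gcd(29, 178):
178 = 6×29 + 4
29 = 7×4 + 1
4 = 4×1 + 0
gcd = 1, so a unique solution mod 178 exists.
Back-substitute for the Bézout coefficients:
1 = 29 − 7·4
1 = −7·178 + 43·29
So 29·(43) ≡ 1 (mod 178), giving 29⁻¹ ≡ 43.
x ≡ 29⁻¹·23 ≡ 43·23 ≡ 99 (mod 178).

99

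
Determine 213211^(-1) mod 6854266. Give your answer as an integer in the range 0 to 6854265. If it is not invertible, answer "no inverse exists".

Apply the Euclidean algorithm to 6854266 and 213211:
6854266 = 32·213211 + 31514
213211 = 6·31514 + 24127
31514 = 1·24127 + 7387
24127 = 3·7387 + 1966
7387 = 3·1966 + 1489
1966 = 1·1489 + 477
1489 = 3·477 + 58
477 = 8·58 + 13
58 = 4·13 + 6
13 = 2·6 + 1
6 = 6·1 + 0
The gcd is 1. Working backward:
1 = 13 − 2·6
1 = −2·58 + 9·13
1 = 9·477 − 74·58
1 = −74·1489 + 231·477
1 = 231·1966 − 305·1489
1 = −305·7387 + 1146·1966
1 = 1146·24127 − 3743·7387
1 = −3743·31514 + 4889·24127
1 = 4889·213211 − 33077·31514
1 = −33077·6854266 + 1063353·213211
So 213211·1063353 ≡ 1 (mod 6854266).

1063353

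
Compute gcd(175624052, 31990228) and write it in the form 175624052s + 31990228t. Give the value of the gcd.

Euclidean algorithm:
175624052 = 5×31990228 + 15672912
31990228 = 2×15672912 + 644404
15672912 = 24×644404 + 207216
644404 = 3×207216 + 22756
207216 = 9×22756 + 2412
22756 = 9×2412 + 1048
2412 = 2×1048 + 316
1048 = 3×316 + 100
316 = 3×100 + 16
100 = 6×16 + 4
16 = 4×4 + 0
gcd(175624052, 31990228) = 4.
Back-substituting:
4 = 100 − 6·16
4 = −6·316 + 19·100
4 = 19·1048 − 63·316
4 = −63·2412 + 145·1048
4 = 145·22756 − 1368·2412
4 = −1368·207216 + 12457·22756
4 = 12457·644404 − 38739·207216
4 = −38739·15672912 + 942193·644404
4 = 942193·31990228 − 1923125·15672912
4 = −1923125·175624052 + 10557818·31990228
So 4 = (-1923125)·175624052 + (10557818)·31990228.

4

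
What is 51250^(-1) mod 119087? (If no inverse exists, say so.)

Extended Euclidean algorithm:
119087 = 2×51250 + 16587
51250 = 3×16587 + 1489
16587 = 11×1489 + 208
1489 = 7×208 + 33
208 = 6×33 + 10
33 = 3×10 + 3
10 = 3×3 + 1
3 = 3×1 + 0
The gcd is 1. Working backward:
1 = 10 − 3·3
1 = −3·33 + 10·10
1 = 10·208 − 63·33
1 = −63·1489 + 451·208
1 = 451·16587 − 5024·1489
1 = −5024·51250 + 15523·16587
1 = 15523·119087 − 36070·51250
Thus 51250·(-36070) ≡ 1 (mod 119087); reducing, -36070 mod 119087 = 83017.

83017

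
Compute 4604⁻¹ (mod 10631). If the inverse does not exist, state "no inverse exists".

3586

Apply the Euclidean algorithm to 10631 and 4604:
10631 = 2×4604 + 1423
4604 = 3×1423 + 335
1423 = 4×335 + 83
335 = 4×83 + 3
83 = 27×3 + 2
3 = 1×2 + 1
2 = 2×1 + 0
The gcd is 1. Working backward:
1 = 3 − 2
1 = −83 + 28·3
1 = 28·335 − 113·83
1 = −113·1423 + 480·335
1 = 480·4604 − 1553·1423
1 = −1553·10631 + 3586·4604
So 4604·3586 ≡ 1 (mod 10631).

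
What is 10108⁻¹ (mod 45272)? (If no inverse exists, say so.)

Compute gcd(10108, 45272):
45272 = 4·10108 + 4840
10108 = 2·4840 + 428
4840 = 11·428 + 132
428 = 3·132 + 32
132 = 4·32 + 4
32 = 8·4 + 0
gcd(10108, 45272) = 4 ≠ 1, so 10108 has no multiplicative inverse modulo 45272.

no inverse exists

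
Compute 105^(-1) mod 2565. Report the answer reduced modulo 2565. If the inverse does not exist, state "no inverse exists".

no inverse exists

Euclidean algorithm on 2565, 105:
2565 = 24*105 + 45
105 = 2*45 + 15
45 = 3*15 + 0
The gcd is 15, not 1, hence no inverse exists.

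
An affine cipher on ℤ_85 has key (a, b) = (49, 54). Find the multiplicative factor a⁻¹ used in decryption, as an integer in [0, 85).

59

Apply the Euclidean algorithm to 85 and 49:
85 = 1*49 + 36
49 = 1*36 + 13
36 = 2*13 + 10
13 = 1*10 + 3
10 = 3*3 + 1
3 = 3*1 + 0
The gcd is 1. Working backward:
1 = 10 − 3·3
1 = −3·13 + 4·10
1 = 4·36 − 11·13
1 = −11·49 + 15·36
1 = 15·85 − 26·49
Thus 49·(-26) ≡ 1 (mod 85); reducing, -26 mod 85 = 59.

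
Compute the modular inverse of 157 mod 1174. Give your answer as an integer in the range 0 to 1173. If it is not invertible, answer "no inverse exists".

673

gcd(1174, 157) by repeated division:
1174 = 7·157 + 75
157 = 2·75 + 7
75 = 10·7 + 5
7 = 1·5 + 2
5 = 2·2 + 1
2 = 2·1 + 0
gcd = 1, so the inverse exists. Back-substitute:
1 = 5 − 2·2
1 = −2·7 + 3·5
1 = 3·75 − 32·7
1 = −32·157 + 67·75
1 = 67·1174 − 501·157
So 157·(-501) ≡ 1 (mod 1174), and -501 ≡ 673 (mod 1174).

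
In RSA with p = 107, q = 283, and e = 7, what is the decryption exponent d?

12811

φ(n) = (p−1)(q−1) = 106·282 = 29892.
Need d with 7·d ≡ 1 (mod 29892). Apply the extended Euclidean algorithm:
29892 = 4270*7 + 2
7 = 3*2 + 1
2 = 2*1 + 0
Back-substitute:
1 = 7 − 3·2
1 = −3·29892 + 12811·7
So 7·12811 ≡ 1 (mod 29892), hence d = 12811.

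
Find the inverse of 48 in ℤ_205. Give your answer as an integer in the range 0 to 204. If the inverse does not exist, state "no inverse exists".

47

Extended Euclidean algorithm:
205 = 4×48 + 13
48 = 3×13 + 9
13 = 1×9 + 4
9 = 2×4 + 1
4 = 4×1 + 0
The gcd is 1. Working backward:
1 = 9 − 2·4
1 = −2·13 + 3·9
1 = 3·48 − 11·13
1 = −11·205 + 47·48
So 48·47 ≡ 1 (mod 205).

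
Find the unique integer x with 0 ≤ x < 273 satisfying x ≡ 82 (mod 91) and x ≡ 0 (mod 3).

264

Write x = 82 + 91·k. Then 91·k ≡ 0 − 82 ≡ 2 (mod 3).
Need 91⁻¹ mod 3. Extended Euclid on (3, 1):
3 = 3·1 + 0
91⁻¹ ≡ 1 (mod 3), so k ≡ 1·2 ≡ 2 (mod 3).
x = 82 + 91·2 = 264.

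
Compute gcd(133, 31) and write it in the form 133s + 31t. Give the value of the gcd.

Apply Euclid's algorithm to 133 and 31:
133 = 4·31 + 9
31 = 3·9 + 4
9 = 2·4 + 1
4 = 4·1 + 0
gcd(133, 31) = 1.
Back-substituting:
1 = 9 − 2·4
1 = −2·31 + 7·9
1 = 7·133 − 30·31
So 1 = (7)·133 + (-30)·31.

1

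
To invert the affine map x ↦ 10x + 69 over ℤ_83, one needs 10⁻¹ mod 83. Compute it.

Run Euclid on (83, 10):
83 = 8·10 + 3
10 = 3·3 + 1
3 = 3·1 + 0
Since gcd(10, 83) = 1, back-substitute to write 1 as a combination:
1 = 10 − 3·3
1 = −3·83 + 25·10
So 10·25 ≡ 1 (mod 83).

25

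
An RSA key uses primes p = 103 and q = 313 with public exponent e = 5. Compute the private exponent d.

6365

φ(n) = (p−1)(q−1) = 102·312 = 31824.
Need d with 5·d ≡ 1 (mod 31824). Apply the extended Euclidean algorithm:
31824 = 6364*5 + 4
5 = 1*4 + 1
4 = 4*1 + 0
Back-substitute:
1 = 5 − 4
1 = −31824 + 6365·5
So 5·6365 ≡ 1 (mod 31824), hence d = 6365.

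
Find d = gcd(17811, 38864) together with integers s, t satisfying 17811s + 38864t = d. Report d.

Apply Euclid's algorithm to 38864 and 17811:
38864 = 2*17811 + 3242
17811 = 5*3242 + 1601
3242 = 2*1601 + 40
1601 = 40*40 + 1
40 = 40*1 + 0
gcd(17811, 38864) = 1.
Working backward:
1 = 1601 − 40·40
1 = −40·3242 + 81·1601
1 = 81·17811 − 445·3242
1 = −445·38864 + 971·17811
So 1 = (-445)·38864 + (971)·17811.

1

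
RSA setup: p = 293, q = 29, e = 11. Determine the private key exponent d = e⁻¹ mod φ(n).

5203

φ(n) = (p−1)(q−1) = 292·28 = 8176.
Need d with 11·d ≡ 1 (mod 8176). Apply the extended Euclidean algorithm:
8176 = 743·11 + 3
11 = 3·3 + 2
3 = 1·2 + 1
2 = 2·1 + 0
Back-substitute:
1 = 3 − 2
1 = −11 + 4·3
1 = 4·8176 − 2973·11
So 11·(-2973) ≡ 1 (mod 8176), hence d ≡ -2973 ≡ 5203 (mod 8176).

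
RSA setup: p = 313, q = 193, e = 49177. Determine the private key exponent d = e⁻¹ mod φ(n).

φ(n) = (p−1)(q−1) = 312·192 = 59904.
Need d with 49177·d ≡ 1 (mod 59904). Apply the extended Euclidean algorithm:
59904 = 1·49177 + 10727
49177 = 4·10727 + 6269
10727 = 1·6269 + 4458
6269 = 1·4458 + 1811
4458 = 2·1811 + 836
1811 = 2·836 + 139
836 = 6·139 + 2
139 = 69·2 + 1
2 = 2·1 + 0
Back-substitute:
1 = 139 − 69·2
1 = −69·836 + 415·139
1 = 415·1811 − 899·836
1 = −899·4458 + 2213·1811
1 = 2213·6269 − 3112·4458
1 = −3112·10727 + 5325·6269
1 = 5325·49177 − 24412·10727
1 = −24412·59904 + 29737·49177
So 49177·29737 ≡ 1 (mod 59904), hence d = 29737.

29737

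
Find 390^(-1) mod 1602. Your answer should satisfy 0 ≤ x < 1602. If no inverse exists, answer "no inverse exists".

Compute gcd(390, 1602):
1602 = 4*390 + 42
390 = 9*42 + 12
42 = 3*12 + 6
12 = 2*6 + 0
Since gcd = 6 > 1, 390 is not a unit mod 1602.

no inverse exists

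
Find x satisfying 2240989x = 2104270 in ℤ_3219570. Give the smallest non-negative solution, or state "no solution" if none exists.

First find gcd(2240989, 3219570):
3219570 = 1×2240989 + 978581
2240989 = 2×978581 + 283827
978581 = 3×283827 + 127100
283827 = 2×127100 + 29627
127100 = 4×29627 + 8592
29627 = 3×8592 + 3851
8592 = 2×3851 + 890
3851 = 4×890 + 291
890 = 3×291 + 17
291 = 17×17 + 2
17 = 8×2 + 1
2 = 2×1 + 0
gcd = 1, so a unique solution mod 3219570 exists.
Back-substitute for the Bézout coefficients:
1 = 17 − 8·2
1 = −8·291 + 137·17
1 = 137·890 − 419·291
1 = −419·3851 + 1813·890
1 = 1813·8592 − 4045·3851
1 = −4045·29627 + 13948·8592
1 = 13948·127100 − 59837·29627
1 = −59837·283827 + 133622·127100
1 = 133622·978581 − 460703·283827
1 = −460703·2240989 + 1055028·978581
1 = 1055028·3219570 − 1515731·2240989
So 2240989·(-1515731) ≡ 1 (mod 3219570), giving 2240989⁻¹ ≡ 1703839.
x ≡ 2240989⁻¹·2104270 ≡ 1703839·2104270 ≡ 1603540 (mod 3219570).

1603540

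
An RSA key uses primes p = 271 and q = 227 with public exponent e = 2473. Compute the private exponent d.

34717

φ(n) = (p−1)(q−1) = 270·226 = 61020.
Need d with 2473·d ≡ 1 (mod 61020). Apply the extended Euclidean algorithm:
61020 = 24·2473 + 1668
2473 = 1·1668 + 805
1668 = 2·805 + 58
805 = 13·58 + 51
58 = 1·51 + 7
51 = 7·7 + 2
7 = 3·2 + 1
2 = 2·1 + 0
Back-substitute:
1 = 7 − 3·2
1 = −3·51 + 22·7
1 = 22·58 − 25·51
1 = −25·805 + 347·58
1 = 347·1668 − 719·805
1 = −719·2473 + 1066·1668
1 = 1066·61020 − 26303·2473
So 2473·(-26303) ≡ 1 (mod 61020), hence d ≡ -26303 ≡ 34717 (mod 61020).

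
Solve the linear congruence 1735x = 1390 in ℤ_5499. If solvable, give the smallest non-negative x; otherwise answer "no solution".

1744

First find gcd(1735, 5499):
5499 = 3×1735 + 294
1735 = 5×294 + 265
294 = 1×265 + 29
265 = 9×29 + 4
29 = 7×4 + 1
4 = 4×1 + 0
gcd = 1, so a unique solution mod 5499 exists.
Back-substitute for the Bézout coefficients:
1 = 29 − 7·4
1 = −7·265 + 64·29
1 = 64·294 − 71·265
1 = −71·1735 + 419·294
1 = 419·5499 − 1328·1735
So 1735·(-1328) ≡ 1 (mod 5499), giving 1735⁻¹ ≡ 4171.
x ≡ 1735⁻¹·1390 ≡ 4171·1390 ≡ 1744 (mod 5499).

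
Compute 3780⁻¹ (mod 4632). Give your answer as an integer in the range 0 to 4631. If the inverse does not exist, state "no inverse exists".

Euclidean algorithm on 4632, 3780:
4632 = 1·3780 + 852
3780 = 4·852 + 372
852 = 2·372 + 108
372 = 3·108 + 48
108 = 2·48 + 12
48 = 4·12 + 0
gcd(3780, 4632) = 12 ≠ 1, so 3780 has no multiplicative inverse modulo 4632.

no inverse exists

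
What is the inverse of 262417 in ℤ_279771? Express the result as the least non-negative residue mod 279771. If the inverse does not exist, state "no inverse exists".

7303

Extended Euclidean algorithm:
279771 = 1*262417 + 17354
262417 = 15*17354 + 2107
17354 = 8*2107 + 498
2107 = 4*498 + 115
498 = 4*115 + 38
115 = 3*38 + 1
38 = 38*1 + 0
gcd = 1, so the inverse exists. Back-substitute:
1 = 115 − 3·38
1 = −3·498 + 13·115
1 = 13·2107 − 55·498
1 = −55·17354 + 453·2107
1 = 453·262417 − 6850·17354
1 = −6850·279771 + 7303·262417
So 262417·7303 ≡ 1 (mod 279771).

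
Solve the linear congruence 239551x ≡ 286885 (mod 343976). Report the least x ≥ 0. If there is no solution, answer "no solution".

50099

First find gcd(239551, 343976):
343976 = 1·239551 + 104425
239551 = 2·104425 + 30701
104425 = 3·30701 + 12322
30701 = 2·12322 + 6057
12322 = 2·6057 + 208
6057 = 29·208 + 25
208 = 8·25 + 8
25 = 3·8 + 1
8 = 8·1 + 0
gcd = 1, so a unique solution mod 343976 exists.
Back-substitute for the Bézout coefficients:
1 = 25 − 3·8
1 = −3·208 + 25·25
1 = 25·6057 − 728·208
1 = −728·12322 + 1481·6057
1 = 1481·30701 − 3690·12322
1 = −3690·104425 + 12551·30701
1 = 12551·239551 − 28792·104425
1 = −28792·343976 + 41343·239551
So 239551·(41343) ≡ 1 (mod 343976), giving 239551⁻¹ ≡ 41343.
x ≡ 239551⁻¹·286885 ≡ 41343·286885 ≡ 50099 (mod 343976).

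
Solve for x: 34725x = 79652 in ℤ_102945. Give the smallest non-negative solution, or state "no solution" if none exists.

gcd(34725, 102945):
102945 = 2·34725 + 33495
34725 = 1·33495 + 1230
33495 = 27·1230 + 285
1230 = 4·285 + 90
285 = 3·90 + 15
90 = 6·15 + 0
gcd = 15, but 15 ∤ 79652, so the congruence has no solution.

no solution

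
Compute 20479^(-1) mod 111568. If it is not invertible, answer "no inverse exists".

Run Euclid on (111568, 20479):
111568 = 5·20479 + 9173
20479 = 2·9173 + 2133
9173 = 4·2133 + 641
2133 = 3·641 + 210
641 = 3·210 + 11
210 = 19·11 + 1
11 = 11·1 + 0
gcd = 1, so the inverse exists. Back-substitute:
1 = 210 − 19·11
1 = −19·641 + 58·210
1 = 58·2133 − 193·641
1 = −193·9173 + 830·2133
1 = 830·20479 − 1853·9173
1 = −1853·111568 + 10095·20479
So 20479·10095 ≡ 1 (mod 111568).

10095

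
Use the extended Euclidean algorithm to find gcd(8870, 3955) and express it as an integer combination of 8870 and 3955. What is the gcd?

Apply Euclid's algorithm to 8870 and 3955:
8870 = 2*3955 + 960
3955 = 4*960 + 115
960 = 8*115 + 40
115 = 2*40 + 35
40 = 1*35 + 5
35 = 7*5 + 0
gcd(8870, 3955) = 5.
Back-substituting:
5 = 40 − 35
5 = −115 + 3·40
5 = 3·960 − 25·115
5 = −25·3955 + 103·960
5 = 103·8870 − 231·3955
So 5 = (103)·8870 + (-231)·3955.

5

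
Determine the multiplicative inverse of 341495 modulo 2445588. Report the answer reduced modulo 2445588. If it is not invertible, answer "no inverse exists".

Run Euclid on (2445588, 341495):
2445588 = 7×341495 + 55123
341495 = 6×55123 + 10757
55123 = 5×10757 + 1338
10757 = 8×1338 + 53
1338 = 25×53 + 13
53 = 4×13 + 1
13 = 13×1 + 0
The gcd is 1. Working backward:
1 = 53 − 4·13
1 = −4·1338 + 101·53
1 = 101·10757 − 812·1338
1 = −812·55123 + 4161·10757
1 = 4161·341495 − 25778·55123
1 = −25778·2445588 + 184607·341495
So 341495·184607 ≡ 1 (mod 2445588).

184607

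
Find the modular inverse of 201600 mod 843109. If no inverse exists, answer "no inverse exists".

Run Euclid on (843109, 201600):
843109 = 4*201600 + 36709
201600 = 5*36709 + 18055
36709 = 2*18055 + 599
18055 = 30*599 + 85
599 = 7*85 + 4
85 = 21*4 + 1
4 = 4*1 + 0
Since gcd(201600, 843109) = 1, back-substitute to write 1 as a combination:
1 = 85 − 21·4
1 = −21·599 + 148·85
1 = 148·18055 − 4461·599
1 = −4461·36709 + 9070·18055
1 = 9070·201600 − 49811·36709
1 = −49811·843109 + 208314·201600
So 201600·208314 ≡ 1 (mod 843109).

208314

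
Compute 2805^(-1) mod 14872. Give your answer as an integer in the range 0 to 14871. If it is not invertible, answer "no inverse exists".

no inverse exists

Compute gcd(2805, 14872):
14872 = 5×2805 + 847
2805 = 3×847 + 264
847 = 3×264 + 55
264 = 4×55 + 44
55 = 1×44 + 11
44 = 4×11 + 0
The gcd is 11, not 1, hence no inverse exists.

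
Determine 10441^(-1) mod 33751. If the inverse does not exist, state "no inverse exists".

Run Euclid on (33751, 10441):
33751 = 3×10441 + 2428
10441 = 4×2428 + 729
2428 = 3×729 + 241
729 = 3×241 + 6
241 = 40×6 + 1
6 = 6×1 + 0
Since gcd(10441, 33751) = 1, back-substitute to write 1 as a combination:
1 = 241 − 40·6
1 = −40·729 + 121·241
1 = 121·2428 − 403·729
1 = −403·10441 + 1733·2428
1 = 1733·33751 − 5602·10441
So 10441·(-5602) ≡ 1 (mod 33751), and -5602 ≡ 28149 (mod 33751).

28149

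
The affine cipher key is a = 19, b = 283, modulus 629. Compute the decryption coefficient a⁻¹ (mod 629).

298

Extended Euclidean algorithm:
629 = 33×19 + 2
19 = 9×2 + 1
2 = 2×1 + 0
The gcd is 1. Working backward:
1 = 19 − 9·2
1 = −9·629 + 298·19
So 19·298 ≡ 1 (mod 629).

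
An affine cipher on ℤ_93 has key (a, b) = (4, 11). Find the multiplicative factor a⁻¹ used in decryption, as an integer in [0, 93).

70

gcd(93, 4) by repeated division:
93 = 23×4 + 1
4 = 4×1 + 0
The gcd is 1. Working backward:
1 = 93 − 23·4
Thus 4·(-23) ≡ 1 (mod 93); reducing, -23 mod 93 = 70.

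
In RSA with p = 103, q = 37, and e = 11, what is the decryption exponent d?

φ(n) = (p−1)(q−1) = 102·36 = 3672.
Need d with 11·d ≡ 1 (mod 3672). Apply the extended Euclidean algorithm:
3672 = 333·11 + 9
11 = 1·9 + 2
9 = 4·2 + 1
2 = 2·1 + 0
Back-substitute:
1 = 9 − 4·2
1 = −4·11 + 5·9
1 = 5·3672 − 1669·11
So 11·(-1669) ≡ 1 (mod 3672), hence d ≡ -1669 ≡ 2003 (mod 3672).

2003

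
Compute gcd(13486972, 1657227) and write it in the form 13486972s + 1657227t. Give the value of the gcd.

1

Apply Euclid's algorithm to 13486972 and 1657227:
13486972 = 8·1657227 + 229156
1657227 = 7·229156 + 53135
229156 = 4·53135 + 16616
53135 = 3·16616 + 3287
16616 = 5·3287 + 181
3287 = 18·181 + 29
181 = 6·29 + 7
29 = 4·7 + 1
7 = 7·1 + 0
gcd(13486972, 1657227) = 1.
Express as a combination:
1 = 29 − 4·7
1 = −4·181 + 25·29
1 = 25·3287 − 454·181
1 = −454·16616 + 2295·3287
1 = 2295·53135 − 7339·16616
1 = −7339·229156 + 31651·53135
1 = 31651·1657227 − 228896·229156
1 = −228896·13486972 + 1862819·1657227
So 1 = (-228896)·13486972 + (1862819)·1657227.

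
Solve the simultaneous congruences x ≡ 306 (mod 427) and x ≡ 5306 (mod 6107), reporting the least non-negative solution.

Write x = 306 + 427·k. Then 427·k ≡ 5306 − 306 ≡ 5000 (mod 6107).
Need 427⁻¹ mod 6107. Extended Euclid on (6107, 427):
6107 = 14·427 + 129
427 = 3·129 + 40
129 = 3·40 + 9
40 = 4·9 + 4
9 = 2·4 + 1
4 = 4·1 + 0
Back-substitute:
1 = 9 − 2·4
1 = −2·40 + 9·9
1 = 9·129 − 29·40
1 = −29·427 + 96·129
1 = 96·6107 − 1373·427
427⁻¹ ≡ 4734 (mod 6107), so k ≡ 4734·5000 ≡ 5375 (mod 6107).
x = 306 + 427·5375 = 2295431.

2295431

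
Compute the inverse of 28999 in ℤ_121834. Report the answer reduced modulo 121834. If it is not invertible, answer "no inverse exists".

Apply the Euclidean algorithm to 121834 and 28999:
121834 = 4*28999 + 5838
28999 = 4*5838 + 5647
5838 = 1*5647 + 191
5647 = 29*191 + 108
191 = 1*108 + 83
108 = 1*83 + 25
83 = 3*25 + 8
25 = 3*8 + 1
8 = 8*1 + 0
gcd = 1, so the inverse exists. Back-substitute:
1 = 25 − 3·8
1 = −3·83 + 10·25
1 = 10·108 − 13·83
1 = −13·191 + 23·108
1 = 23·5647 − 680·191
1 = −680·5838 + 703·5647
1 = 703·28999 − 3492·5838
1 = −3492·121834 + 14671·28999
So 28999·14671 ≡ 1 (mod 121834).

14671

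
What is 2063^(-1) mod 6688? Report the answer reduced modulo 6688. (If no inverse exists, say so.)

2895

gcd(6688, 2063) by repeated division:
6688 = 3·2063 + 499
2063 = 4·499 + 67
499 = 7·67 + 30
67 = 2·30 + 7
30 = 4·7 + 2
7 = 3·2 + 1
2 = 2·1 + 0
gcd = 1, so the inverse exists. Back-substitute:
1 = 7 − 3·2
1 = −3·30 + 13·7
1 = 13·67 − 29·30
1 = −29·499 + 216·67
1 = 216·2063 − 893·499
1 = −893·6688 + 2895·2063
So 2063·2895 ≡ 1 (mod 6688).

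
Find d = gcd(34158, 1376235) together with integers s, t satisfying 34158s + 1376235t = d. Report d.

3

Repeated division:
1376235 = 40*34158 + 9915
34158 = 3*9915 + 4413
9915 = 2*4413 + 1089
4413 = 4*1089 + 57
1089 = 19*57 + 6
57 = 9*6 + 3
6 = 2*3 + 0
gcd(34158, 1376235) = 3.
Express as a combination:
3 = 57 − 9·6
3 = −9·1089 + 172·57
3 = 172·4413 − 697·1089
3 = −697·9915 + 1566·4413
3 = 1566·34158 − 5395·9915
3 = −5395·1376235 + 217366·34158
So 3 = (-5395)·1376235 + (217366)·34158.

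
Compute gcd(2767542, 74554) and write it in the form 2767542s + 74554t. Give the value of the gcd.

Repeated division:
2767542 = 37·74554 + 9044
74554 = 8·9044 + 2202
9044 = 4·2202 + 236
2202 = 9·236 + 78
236 = 3·78 + 2
78 = 39·2 + 0
gcd(2767542, 74554) = 2.
Working backward:
2 = 236 − 3·78
2 = −3·2202 + 28·236
2 = 28·9044 − 115·2202
2 = −115·74554 + 948·9044
2 = 948·2767542 − 35191·74554
So 2 = (948)·2767542 + (-35191)·74554.

2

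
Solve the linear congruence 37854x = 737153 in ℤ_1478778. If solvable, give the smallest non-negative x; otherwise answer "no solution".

no solution

gcd(37854, 1478778):
1478778 = 39·37854 + 2472
37854 = 15·2472 + 774
2472 = 3·774 + 150
774 = 5·150 + 24
150 = 6·24 + 6
24 = 4·6 + 0
gcd = 6, but 6 ∤ 737153, so the congruence has no solution.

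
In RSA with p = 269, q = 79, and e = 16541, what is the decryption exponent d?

5117

φ(n) = (p−1)(q−1) = 268·78 = 20904.
Need d with 16541·d ≡ 1 (mod 20904). Apply the extended Euclidean algorithm:
20904 = 1*16541 + 4363
16541 = 3*4363 + 3452
4363 = 1*3452 + 911
3452 = 3*911 + 719
911 = 1*719 + 192
719 = 3*192 + 143
192 = 1*143 + 49
143 = 2*49 + 45
49 = 1*45 + 4
45 = 11*4 + 1
4 = 4*1 + 0
Back-substitute:
1 = 45 − 11·4
1 = −11·49 + 12·45
1 = 12·143 − 35·49
1 = −35·192 + 47·143
1 = 47·719 − 176·192
1 = −176·911 + 223·719
1 = 223·3452 − 845·911
1 = −845·4363 + 1068·3452
1 = 1068·16541 − 4049·4363
1 = −4049·20904 + 5117·16541
So 16541·5117 ≡ 1 (mod 20904), hence d = 5117.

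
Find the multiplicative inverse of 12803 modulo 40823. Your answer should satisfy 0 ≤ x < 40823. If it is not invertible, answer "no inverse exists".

Run Euclid on (40823, 12803):
40823 = 3·12803 + 2414
12803 = 5·2414 + 733
2414 = 3·733 + 215
733 = 3·215 + 88
215 = 2·88 + 39
88 = 2·39 + 10
39 = 3·10 + 9
10 = 1·9 + 1
9 = 9·1 + 0
Since gcd(12803, 40823) = 1, back-substitute to write 1 as a combination:
1 = 10 − 9
1 = −39 + 4·10
1 = 4·88 − 9·39
1 = −9·215 + 22·88
1 = 22·733 − 75·215
1 = −75·2414 + 247·733
1 = 247·12803 − 1310·2414
1 = −1310·40823 + 4177·12803
So 12803·4177 ≡ 1 (mod 40823).

4177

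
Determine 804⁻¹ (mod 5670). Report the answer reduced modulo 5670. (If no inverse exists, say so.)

Euclidean algorithm on 5670, 804:
5670 = 7*804 + 42
804 = 19*42 + 6
42 = 7*6 + 0
Since gcd = 6 > 1, 804 is not a unit mod 5670.

no inverse exists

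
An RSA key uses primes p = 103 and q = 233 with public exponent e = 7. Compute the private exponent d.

φ(n) = (p−1)(q−1) = 102·232 = 23664.
Need d with 7·d ≡ 1 (mod 23664). Apply the extended Euclidean algorithm:
23664 = 3380×7 + 4
7 = 1×4 + 3
4 = 1×3 + 1
3 = 3×1 + 0
Back-substitute:
1 = 4 − 3
1 = −7 + 2·4
1 = 2·23664 − 6761·7
So 7·(-6761) ≡ 1 (mod 23664), hence d ≡ -6761 ≡ 16903 (mod 23664).

16903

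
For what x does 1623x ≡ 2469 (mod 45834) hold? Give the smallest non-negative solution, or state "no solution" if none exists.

First find gcd(1623, 45834):
45834 = 28·1623 + 390
1623 = 4·390 + 63
390 = 6·63 + 12
63 = 5·12 + 3
12 = 4·3 + 0
gcd = 3 and 3 | 2469, so solutions exist. Divide through by 3: 541x ≡ 823 (mod 15278).
Now find 541⁻¹ mod 15278:
15278 = 28×541 + 130
541 = 4×130 + 21
130 = 6×21 + 4
21 = 5×4 + 1
4 = 4×1 + 0
Back-substitute:
1 = 21 − 5·4
1 = −5·130 + 31·21
1 = 31·541 − 129·130
1 = −129·15278 + 3643·541
So 541⁻¹ ≡ 3643 (mod 15278).
Then x ≡ 3643·823 ≡ 3701 (mod 15278); the smallest non-negative solution is x = 3701.

3701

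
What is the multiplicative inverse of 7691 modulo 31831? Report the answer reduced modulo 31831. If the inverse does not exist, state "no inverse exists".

Extended Euclidean algorithm:
31831 = 4×7691 + 1067
7691 = 7×1067 + 222
1067 = 4×222 + 179
222 = 1×179 + 43
179 = 4×43 + 7
43 = 6×7 + 1
7 = 7×1 + 0
Since gcd(7691, 31831) = 1, back-substitute to write 1 as a combination:
1 = 43 − 6·7
1 = −6·179 + 25·43
1 = 25·222 − 31·179
1 = −31·1067 + 149·222
1 = 149·7691 − 1074·1067
1 = −1074·31831 + 4445·7691
So 7691·4445 ≡ 1 (mod 31831).

4445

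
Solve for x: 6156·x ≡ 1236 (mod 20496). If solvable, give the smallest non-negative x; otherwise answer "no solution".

First find gcd(6156, 20496):
20496 = 3×6156 + 2028
6156 = 3×2028 + 72
2028 = 28×72 + 12
72 = 6×12 + 0
gcd = 12 and 12 | 1236, so solutions exist. Divide through by 12: 513x ≡ 103 (mod 1708).
Now find 513⁻¹ mod 1708:
1708 = 3×513 + 169
513 = 3×169 + 6
169 = 28×6 + 1
6 = 6×1 + 0
Back-substitute:
1 = 169 − 28·6
1 = −28·513 + 85·169
1 = 85·1708 − 283·513
So 513·(-283) ≡ 1 (mod 1708), i.e. 513⁻¹ ≡ 1425.
Then x ≡ 1425·103 ≡ 1595 (mod 1708); the smallest non-negative solution is x = 1595.

1595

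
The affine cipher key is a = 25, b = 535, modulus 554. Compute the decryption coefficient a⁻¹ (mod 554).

133

gcd(554, 25) by repeated division:
554 = 22×25 + 4
25 = 6×4 + 1
4 = 4×1 + 0
The gcd is 1. Working backward:
1 = 25 − 6·4
1 = −6·554 + 133·25
So 25·133 ≡ 1 (mod 554).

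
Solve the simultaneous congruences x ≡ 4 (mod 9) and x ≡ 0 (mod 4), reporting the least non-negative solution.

4

Write x = 4 + 9·k. Then 9·k ≡ 0 − 4 ≡ 0 (mod 4).
Need 9⁻¹ mod 4. Extended Euclid on (4, 1):
4 = 4·1 + 0
9⁻¹ ≡ 1 (mod 4), so k ≡ 1·0 ≡ 0 (mod 4).
x = 4 + 9·0 = 4.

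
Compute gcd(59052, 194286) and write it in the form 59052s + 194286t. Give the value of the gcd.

6

Apply Euclid's algorithm to 194286 and 59052:
194286 = 3*59052 + 17130
59052 = 3*17130 + 7662
17130 = 2*7662 + 1806
7662 = 4*1806 + 438
1806 = 4*438 + 54
438 = 8*54 + 6
54 = 9*6 + 0
gcd(59052, 194286) = 6.
Working backward:
6 = 438 − 8·54
6 = −8·1806 + 33·438
6 = 33·7662 − 140·1806
6 = −140·17130 + 313·7662
6 = 313·59052 − 1079·17130
6 = −1079·194286 + 3550·59052
So 6 = (-1079)·194286 + (3550)·59052.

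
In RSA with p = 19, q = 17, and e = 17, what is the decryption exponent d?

φ(n) = (p−1)(q−1) = 18·16 = 288.
Need d with 17·d ≡ 1 (mod 288). Apply the extended Euclidean algorithm:
288 = 16×17 + 16
17 = 1×16 + 1
16 = 16×1 + 0
Back-substitute:
1 = 17 − 16
1 = −288 + 17·17
So 17·17 ≡ 1 (mod 288), hence d = 17.

17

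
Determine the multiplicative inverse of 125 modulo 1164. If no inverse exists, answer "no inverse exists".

Apply the Euclidean algorithm to 1164 and 125:
1164 = 9·125 + 39
125 = 3·39 + 8
39 = 4·8 + 7
8 = 1·7 + 1
7 = 7·1 + 0
The gcd is 1. Working backward:
1 = 8 − 7
1 = −39 + 5·8
1 = 5·125 − 16·39
1 = −16·1164 + 149·125
So 125·149 ≡ 1 (mod 1164).

149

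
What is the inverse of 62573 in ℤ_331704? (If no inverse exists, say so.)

39053

Apply the Euclidean algorithm to 331704 and 62573:
331704 = 5·62573 + 18839
62573 = 3·18839 + 6056
18839 = 3·6056 + 671
6056 = 9·671 + 17
671 = 39·17 + 8
17 = 2·8 + 1
8 = 8·1 + 0
The gcd is 1. Working backward:
1 = 17 − 2·8
1 = −2·671 + 79·17
1 = 79·6056 − 713·671
1 = −713·18839 + 2218·6056
1 = 2218·62573 − 7367·18839
1 = −7367·331704 + 39053·62573
So 62573·39053 ≡ 1 (mod 331704).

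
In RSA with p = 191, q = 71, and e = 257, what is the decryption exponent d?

13093

φ(n) = (p−1)(q−1) = 190·70 = 13300.
Need d with 257·d ≡ 1 (mod 13300). Apply the extended Euclidean algorithm:
13300 = 51×257 + 193
257 = 1×193 + 64
193 = 3×64 + 1
64 = 64×1 + 0
Back-substitute:
1 = 193 − 3·64
1 = −3·257 + 4·193
1 = 4·13300 − 207·257
So 257·(-207) ≡ 1 (mod 13300), hence d ≡ -207 ≡ 13093 (mod 13300).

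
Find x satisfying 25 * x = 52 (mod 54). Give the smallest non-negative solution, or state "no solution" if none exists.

First find gcd(25, 54):
54 = 2×25 + 4
25 = 6×4 + 1
4 = 4×1 + 0
gcd = 1, so a unique solution mod 54 exists.
Back-substitute for the Bézout coefficients:
1 = 25 − 6·4
1 = −6·54 + 13·25
So 25·(13) ≡ 1 (mod 54), giving 25⁻¹ ≡ 13.
x ≡ 25⁻¹·52 ≡ 13·52 ≡ 28 (mod 54).

28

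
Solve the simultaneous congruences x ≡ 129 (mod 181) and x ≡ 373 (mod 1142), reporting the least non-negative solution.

128277

Write x = 129 + 181·k. Then 181·k ≡ 373 − 129 ≡ 244 (mod 1142).
Need 181⁻¹ mod 1142. Extended Euclid on (1142, 181):
1142 = 6×181 + 56
181 = 3×56 + 13
56 = 4×13 + 4
13 = 3×4 + 1
4 = 4×1 + 0
Back-substitute:
1 = 13 − 3·4
1 = −3·56 + 13·13
1 = 13·181 − 42·56
1 = −42·1142 + 265·181
181⁻¹ ≡ 265 (mod 1142), so k ≡ 265·244 ≡ 708 (mod 1142).
x = 129 + 181·708 = 128277.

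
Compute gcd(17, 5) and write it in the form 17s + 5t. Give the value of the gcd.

Apply Euclid's algorithm to 17 and 5:
17 = 3×5 + 2
5 = 2×2 + 1
2 = 2×1 + 0
gcd(17, 5) = 1.
Working backward:
1 = 5 − 2·2
1 = −2·17 + 7·5
So 1 = (-2)·17 + (7)·5.

1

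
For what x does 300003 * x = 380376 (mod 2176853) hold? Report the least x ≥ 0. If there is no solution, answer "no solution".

40991

First find gcd(300003, 2176853):
2176853 = 7·300003 + 76832
300003 = 3·76832 + 69507
76832 = 1·69507 + 7325
69507 = 9·7325 + 3582
7325 = 2·3582 + 161
3582 = 22·161 + 40
161 = 4·40 + 1
40 = 40·1 + 0
gcd = 1, so a unique solution mod 2176853 exists.
Back-substitute for the Bézout coefficients:
1 = 161 − 4·40
1 = −4·3582 + 89·161
1 = 89·7325 − 182·3582
1 = −182·69507 + 1727·7325
1 = 1727·76832 − 1909·69507
1 = −1909·300003 + 7454·76832
1 = 7454·2176853 − 54087·300003
So 300003·(-54087) ≡ 1 (mod 2176853), giving 300003⁻¹ ≡ 2122766.
x ≡ 300003⁻¹·380376 ≡ 2122766·380376 ≡ 40991 (mod 2176853).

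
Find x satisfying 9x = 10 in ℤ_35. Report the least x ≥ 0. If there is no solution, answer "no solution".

First find gcd(9, 35):
35 = 3*9 + 8
9 = 1*8 + 1
8 = 8*1 + 0
gcd = 1, so a unique solution mod 35 exists.
Back-substitute for the Bézout coefficients:
1 = 9 − 8
1 = −35 + 4·9
So 9·(4) ≡ 1 (mod 35), giving 9⁻¹ ≡ 4.
x ≡ 9⁻¹·10 ≡ 4·10 ≡ 5 (mod 35).

5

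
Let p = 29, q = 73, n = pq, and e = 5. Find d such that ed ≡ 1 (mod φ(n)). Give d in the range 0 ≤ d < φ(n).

1613

φ(n) = (p−1)(q−1) = 28·72 = 2016.
Need d with 5·d ≡ 1 (mod 2016). Apply the extended Euclidean algorithm:
2016 = 403*5 + 1
5 = 5*1 + 0
Back-substitute:
1 = 2016 − 403·5
So 5·(-403) ≡ 1 (mod 2016), hence d ≡ -403 ≡ 1613 (mod 2016).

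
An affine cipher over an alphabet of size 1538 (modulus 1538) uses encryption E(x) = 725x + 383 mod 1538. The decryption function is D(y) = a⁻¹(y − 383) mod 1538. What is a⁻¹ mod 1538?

367

Apply the Euclidean algorithm to 1538 and 725:
1538 = 2·725 + 88
725 = 8·88 + 21
88 = 4·21 + 4
21 = 5·4 + 1
4 = 4·1 + 0
The gcd is 1. Working backward:
1 = 21 − 5·4
1 = −5·88 + 21·21
1 = 21·725 − 173·88
1 = −173·1538 + 367·725
So 725·367 ≡ 1 (mod 1538).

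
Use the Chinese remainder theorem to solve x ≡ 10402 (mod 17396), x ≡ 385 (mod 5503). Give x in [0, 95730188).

60792026

Write x = 10402 + 17396·k. Then 17396·k ≡ 385 − 10402 ≡ 989 (mod 5503).
Need 17396⁻¹ mod 5503. Extended Euclid on (5503, 887):
5503 = 6·887 + 181
887 = 4·181 + 163
181 = 1·163 + 18
163 = 9·18 + 1
18 = 18·1 + 0
Back-substitute:
1 = 163 − 9·18
1 = −9·181 + 10·163
1 = 10·887 − 49·181
1 = −49·5503 + 304·887
17396⁻¹ ≡ 304 (mod 5503), so k ≡ 304·989 ≡ 3494 (mod 5503).
x = 10402 + 17396·3494 = 60792026.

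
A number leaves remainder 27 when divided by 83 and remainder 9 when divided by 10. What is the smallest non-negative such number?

Write x = 27 + 83·k. Then 83·k ≡ 9 − 27 ≡ 2 (mod 10).
Need 83⁻¹ mod 10. Extended Euclid on (10, 3):
10 = 3*3 + 1
3 = 3*1 + 0
Back-substitute:
1 = 10 − 3·3
83⁻¹ ≡ 7 (mod 10), so k ≡ 7·2 ≡ 4 (mod 10).
x = 27 + 83·4 = 359.

359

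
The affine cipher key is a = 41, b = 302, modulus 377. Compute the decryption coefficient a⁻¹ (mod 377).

Run Euclid on (377, 41):
377 = 9*41 + 8
41 = 5*8 + 1
8 = 8*1 + 0
The gcd is 1. Working backward:
1 = 41 − 5·8
1 = −5·377 + 46·41
So 41·46 ≡ 1 (mod 377).

46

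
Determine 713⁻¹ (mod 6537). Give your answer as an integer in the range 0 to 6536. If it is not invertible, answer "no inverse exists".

926

gcd(6537, 713) by repeated division:
6537 = 9·713 + 120
713 = 5·120 + 113
120 = 1·113 + 7
113 = 16·7 + 1
7 = 7·1 + 0
gcd = 1, so the inverse exists. Back-substitute:
1 = 113 − 16·7
1 = −16·120 + 17·113
1 = 17·713 − 101·120
1 = −101·6537 + 926·713
So 713·926 ≡ 1 (mod 6537).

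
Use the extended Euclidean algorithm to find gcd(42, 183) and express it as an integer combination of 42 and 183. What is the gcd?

Apply Euclid's algorithm to 183 and 42:
183 = 4·42 + 15
42 = 2·15 + 12
15 = 1·12 + 3
12 = 4·3 + 0
gcd(42, 183) = 3.
Back-substituting:
3 = 15 − 12
3 = −42 + 3·15
3 = 3·183 − 13·42
So 3 = (3)·183 + (-13)·42.

3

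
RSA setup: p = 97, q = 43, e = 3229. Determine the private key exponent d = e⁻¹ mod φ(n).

φ(n) = (p−1)(q−1) = 96·42 = 4032.
Need d with 3229·d ≡ 1 (mod 4032). Apply the extended Euclidean algorithm:
4032 = 1*3229 + 803
3229 = 4*803 + 17
803 = 47*17 + 4
17 = 4*4 + 1
4 = 4*1 + 0
Back-substitute:
1 = 17 − 4·4
1 = −4·803 + 189·17
1 = 189·3229 − 760·803
1 = −760·4032 + 949·3229
So 3229·949 ≡ 1 (mod 4032), hence d = 949.

949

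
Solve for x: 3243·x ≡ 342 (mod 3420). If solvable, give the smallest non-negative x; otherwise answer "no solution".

114

First find gcd(3243, 3420):
3420 = 1·3243 + 177
3243 = 18·177 + 57
177 = 3·57 + 6
57 = 9·6 + 3
6 = 2·3 + 0
gcd = 3 and 3 | 342, so solutions exist. Divide through by 3: 1081x ≡ 114 (mod 1140).
Now find 1081⁻¹ mod 1140:
1140 = 1·1081 + 59
1081 = 18·59 + 19
59 = 3·19 + 2
19 = 9·2 + 1
2 = 2·1 + 0
Back-substitute:
1 = 19 − 9·2
1 = −9·59 + 28·19
1 = 28·1081 − 513·59
1 = −513·1140 + 541·1081
So 1081⁻¹ ≡ 541 (mod 1140).
Then x ≡ 541·114 ≡ 114 (mod 1140); the smallest non-negative solution is x = 114.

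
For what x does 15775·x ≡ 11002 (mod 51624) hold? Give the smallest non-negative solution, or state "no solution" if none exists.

42550

First find gcd(15775, 51624):
51624 = 3·15775 + 4299
15775 = 3·4299 + 2878
4299 = 1·2878 + 1421
2878 = 2·1421 + 36
1421 = 39·36 + 17
36 = 2·17 + 2
17 = 8·2 + 1
2 = 2·1 + 0
gcd = 1, so a unique solution mod 51624 exists.
Back-substitute for the Bézout coefficients:
1 = 17 − 8·2
1 = −8·36 + 17·17
1 = 17·1421 − 671·36
1 = −671·2878 + 1359·1421
1 = 1359·4299 − 2030·2878
1 = −2030·15775 + 7449·4299
1 = 7449·51624 − 24377·15775
So 15775·(-24377) ≡ 1 (mod 51624), giving 15775⁻¹ ≡ 27247.
x ≡ 15775⁻¹·11002 ≡ 27247·11002 ≡ 42550 (mod 51624).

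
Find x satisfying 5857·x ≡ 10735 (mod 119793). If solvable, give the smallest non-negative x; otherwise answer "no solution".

First find gcd(5857, 119793):
119793 = 20×5857 + 2653
5857 = 2×2653 + 551
2653 = 4×551 + 449
551 = 1×449 + 102
449 = 4×102 + 41
102 = 2×41 + 20
41 = 2×20 + 1
20 = 20×1 + 0
gcd = 1, so a unique solution mod 119793 exists.
Back-substitute for the Bézout coefficients:
1 = 41 − 2·20
1 = −2·102 + 5·41
1 = 5·449 − 22·102
1 = −22·551 + 27·449
1 = 27·2653 − 130·551
1 = −130·5857 + 287·2653
1 = 287·119793 − 5870·5857
So 5857·(-5870) ≡ 1 (mod 119793), giving 5857⁻¹ ≡ 113923.
x ≡ 5857⁻¹·10735 ≡ 113923·10735 ≡ 116461 (mod 119793).

116461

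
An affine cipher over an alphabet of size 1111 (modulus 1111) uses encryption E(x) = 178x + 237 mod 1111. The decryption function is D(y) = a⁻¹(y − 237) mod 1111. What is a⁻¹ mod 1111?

930

gcd(1111, 178) by repeated division:
1111 = 6·178 + 43
178 = 4·43 + 6
43 = 7·6 + 1
6 = 6·1 + 0
The gcd is 1. Working backward:
1 = 43 − 7·6
1 = −7·178 + 29·43
1 = 29·1111 − 181·178
Hence 178⁻¹ ≡ -181 ≡ 930 (mod 1111).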